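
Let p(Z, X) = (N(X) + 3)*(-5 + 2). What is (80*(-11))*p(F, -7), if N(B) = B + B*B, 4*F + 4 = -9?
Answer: 118800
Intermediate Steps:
F = -13/4 (F = -1 + (¼)*(-9) = -1 - 9/4 = -13/4 ≈ -3.2500)
N(B) = B + B²
p(Z, X) = -9 - 3*X*(1 + X) (p(Z, X) = (X*(1 + X) + 3)*(-5 + 2) = (3 + X*(1 + X))*(-3) = -9 - 3*X*(1 + X))
(80*(-11))*p(F, -7) = (80*(-11))*(-9 - 3*(-7)*(1 - 7)) = -880*(-9 - 3*(-7)*(-6)) = -880*(-9 - 126) = -880*(-135) = 118800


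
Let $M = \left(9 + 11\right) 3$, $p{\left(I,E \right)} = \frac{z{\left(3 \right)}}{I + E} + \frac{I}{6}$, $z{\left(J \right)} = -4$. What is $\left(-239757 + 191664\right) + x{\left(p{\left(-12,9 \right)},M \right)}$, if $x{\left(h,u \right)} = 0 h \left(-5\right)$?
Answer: $-48093$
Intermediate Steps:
$p{\left(I,E \right)} = - \frac{4}{E + I} + \frac{I}{6}$ ($p{\left(I,E \right)} = - \frac{4}{I + E} + \frac{I}{6} = - \frac{4}{E + I} + I \frac{1}{6} = - \frac{4}{E + I} + \frac{I}{6}$)
$M = 60$ ($M = 20 \cdot 3 = 60$)
$x{\left(h,u \right)} = 0$ ($x{\left(h,u \right)} = 0 \left(-5\right) = 0$)
$\left(-239757 + 191664\right) + x{\left(p{\left(-12,9 \right)},M \right)} = \left(-239757 + 191664\right) + 0 = -48093 + 0 = -48093$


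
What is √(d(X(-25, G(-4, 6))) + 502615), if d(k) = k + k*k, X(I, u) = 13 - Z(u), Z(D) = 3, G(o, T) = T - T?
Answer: 5*√20109 ≈ 709.03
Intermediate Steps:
G(o, T) = 0
X(I, u) = 10 (X(I, u) = 13 - 1*3 = 13 - 3 = 10)
d(k) = k + k²
√(d(X(-25, G(-4, 6))) + 502615) = √(10*(1 + 10) + 502615) = √(10*11 + 502615) = √(110 + 502615) = √502725 = 5*√20109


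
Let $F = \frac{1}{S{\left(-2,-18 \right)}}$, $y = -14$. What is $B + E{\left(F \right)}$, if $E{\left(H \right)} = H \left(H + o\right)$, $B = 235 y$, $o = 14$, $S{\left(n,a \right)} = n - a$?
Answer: $- \frac{842015}{256} \approx -3289.1$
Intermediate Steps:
$F = \frac{1}{16}$ ($F = \frac{1}{-2 - -18} = \frac{1}{-2 + 18} = \frac{1}{16} \approx 0.0625$)
$B = -3290$ ($B = 235 \left(-14\right) = -3290$)
$E{\left(H \right)} = H \left(14 + H\right)$ ($E{\left(H \right)} = H \left(H + 14\right) = H \left(14 + H\right)$)
$B + E{\left(F \right)} = -3290 + \frac{14 + \frac{1}{16}}{16} = -3290 + \frac{1}{16} \cdot \frac{225}{16} = -3290 + \frac{225}{256} = - \frac{842015}{256}$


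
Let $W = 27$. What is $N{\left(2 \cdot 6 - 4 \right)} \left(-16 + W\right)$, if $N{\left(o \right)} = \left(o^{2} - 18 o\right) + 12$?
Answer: $-748$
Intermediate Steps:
$N{\left(o \right)} = 12 + o^{2} - 18 o$
$N{\left(2 \cdot 6 - 4 \right)} \left(-16 + W\right) = \left(12 + \left(2 \cdot 6 - 4\right)^{2} - 18 \left(2 \cdot 6 - 4\right)\right) \left(-16 + 27\right) = \left(12 + \left(12 - 4\right)^{2} - 18 \left(12 - 4\right)\right) 11 = \left(12 + 8^{2} - 144\right) 11 = \left(12 + 64 - 144\right) 11 = \left(-68\right) 11 = -748$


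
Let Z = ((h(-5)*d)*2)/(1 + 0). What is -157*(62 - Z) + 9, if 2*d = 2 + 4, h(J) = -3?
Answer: -12551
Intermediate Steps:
d = 3 (d = (2 + 4)/2 = (1/2)*6 = 3)
Z = -18 (Z = (-3*3*2)/(1 + 0) = -9*2/1 = -18*1 = -18)
-157*(62 - Z) + 9 = -157*(62 - 1*(-18)) + 9 = -157*(62 + 18) + 9 = -157*80 + 9 = -12560 + 9 = -12551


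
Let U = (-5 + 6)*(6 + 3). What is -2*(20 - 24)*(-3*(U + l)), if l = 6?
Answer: -360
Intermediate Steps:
U = 9 (U = 1*9 = 9)
-2*(20 - 24)*(-3*(U + l)) = -2*(20 - 24)*(-3*(9 + 6)) = -(-8)*(-3*15) = -(-8)*(-45) = -2*180 = -360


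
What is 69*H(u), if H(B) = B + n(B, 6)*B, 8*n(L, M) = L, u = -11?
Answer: 2277/8 ≈ 284.63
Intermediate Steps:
n(L, M) = L/8
H(B) = B + B²/8 (H(B) = B + (B/8)*B = B + B²/8)
69*H(u) = 69*((⅛)*(-11)*(8 - 11)) = 69*((⅛)*(-11)*(-3)) = 69*(33/8) = 2277/8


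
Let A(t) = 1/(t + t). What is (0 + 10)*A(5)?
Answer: 1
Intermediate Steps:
A(t) = 1/(2*t)
(0 + 10)*A(5) = (0 + 10)*((½)/5) = 10*((½)*(⅕)) = 10*(⅒) = 1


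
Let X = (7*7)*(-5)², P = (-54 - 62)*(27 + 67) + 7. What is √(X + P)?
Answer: 2*I*√2418 ≈ 98.346*I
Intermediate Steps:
P = -10897 (P = -116*94 + 7 = -10904 + 7 = -10897)
X = 1225 (X = 49*25 = 1225)
√(X + P) = √(1225 - 10897) = √(-9672) = 2*I*√2418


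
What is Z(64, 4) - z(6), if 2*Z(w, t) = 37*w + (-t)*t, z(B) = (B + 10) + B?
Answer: 1154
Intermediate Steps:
z(B) = 10 + 2*B (z(B) = (10 + B) + B = 10 + 2*B)
Z(w, t) = -t²/2 + 37*w/2 (Z(w, t) = (37*w + (-t)*t)/2 = (37*w - t²)/2 = (-t² + 37*w)/2 = -t²/2 + 37*w/2)
Z(64, 4) - z(6) = (-½*4² + (37/2)*64) - (10 + 2*6) = (-½*16 + 1184) - (10 + 12) = (-8 + 1184) - 1*22 = 1176 - 22 = 1154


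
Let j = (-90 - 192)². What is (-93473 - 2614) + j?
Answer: -16563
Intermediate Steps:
j = 79524 (j = (-282)² = 79524)
(-93473 - 2614) + j = (-93473 - 2614) + 79524 = -96087 + 79524 = -16563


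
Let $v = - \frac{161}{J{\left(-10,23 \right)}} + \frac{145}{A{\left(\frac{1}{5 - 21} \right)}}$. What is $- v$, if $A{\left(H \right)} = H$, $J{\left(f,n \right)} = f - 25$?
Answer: $\frac{11577}{5} \approx 2315.4$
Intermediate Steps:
$J{\left(f,n \right)} = -25 + f$ ($J{\left(f,n \right)} = f - 25 = -25 + f$)
$v = - \frac{11577}{5}$ ($v = - \frac{161}{-25 - 10} + \frac{145}{\frac{1}{5 - 21}} = - \frac{161}{-35} + \frac{145}{\frac{1}{-16}} = \left(-161\right) \left(- \frac{1}{35}\right) + \frac{145}{- \frac{1}{16}} = \frac{23}{5} + 145 \left(-16\right) = \frac{23}{5} - 2320 = - \frac{11577}{5} \approx -2315.4$)
$- v = \left(-1\right) \left(- \frac{11577}{5}\right) = \frac{11577}{5}$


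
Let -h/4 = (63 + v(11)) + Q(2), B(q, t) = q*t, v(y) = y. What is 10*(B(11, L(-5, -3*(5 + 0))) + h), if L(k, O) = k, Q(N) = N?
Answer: -3590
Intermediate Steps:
h = -304 (h = -4*((63 + 11) + 2) = -4*(74 + 2) = -4*76 = -304)
10*(B(11, L(-5, -3*(5 + 0))) + h) = 10*(11*(-5) - 304) = 10*(-55 - 304) = 10*(-359) = -3590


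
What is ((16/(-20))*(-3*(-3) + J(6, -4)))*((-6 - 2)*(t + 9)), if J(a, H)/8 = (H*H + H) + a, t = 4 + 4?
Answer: 83232/5 ≈ 16646.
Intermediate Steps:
t = 8
J(a, H) = 8*H + 8*a + 8*H² (J(a, H) = 8*((H*H + H) + a) = 8*((H² + H) + a) = 8*((H + H²) + a) = 8*(H + a + H²) = 8*H + 8*a + 8*H²)
((16/(-20))*(-3*(-3) + J(6, -4)))*((-6 - 2)*(t + 9)) = ((16/(-20))*(-3*(-3) + (8*(-4) + 8*6 + 8*(-4)²)))*((-6 - 2)*(8 + 9)) = ((16*(-1/20))*(9 + (-32 + 48 + 8*16)))*(-8*17) = -4*(9 + (-32 + 48 + 128))/5*(-136) = -4*(9 + 144)/5*(-136) = -⅘*153*(-136) = -612/5*(-136) = 83232/5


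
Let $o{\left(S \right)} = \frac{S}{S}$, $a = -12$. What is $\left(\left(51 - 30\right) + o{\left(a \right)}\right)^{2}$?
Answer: $484$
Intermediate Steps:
$o{\left(S \right)} = 1$
$\left(\left(51 - 30\right) + o{\left(a \right)}\right)^{2} = \left(\left(51 - 30\right) + 1\right)^{2} = \left(21 + 1\right)^{2} = 22^{2} = 484$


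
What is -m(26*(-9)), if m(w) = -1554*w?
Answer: -363636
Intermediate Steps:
-m(26*(-9)) = -(-1554)*26*(-9) = -(-1554)*(-234) = -1*363636 = -363636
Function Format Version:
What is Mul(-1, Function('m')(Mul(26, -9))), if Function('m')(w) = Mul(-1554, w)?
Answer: -363636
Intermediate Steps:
Mul(-1, Function('m')(Mul(26, -9))) = Mul(-1, Mul(-1554, Mul(26, -9))) = Mul(-1, Mul(-1554, -234)) = Mul(-1, 363636) = -363636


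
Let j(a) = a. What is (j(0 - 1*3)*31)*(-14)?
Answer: 1302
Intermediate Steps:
(j(0 - 1*3)*31)*(-14) = ((0 - 1*3)*31)*(-14) = ((0 - 3)*31)*(-14) = -3*31*(-14) = -93*(-14) = 1302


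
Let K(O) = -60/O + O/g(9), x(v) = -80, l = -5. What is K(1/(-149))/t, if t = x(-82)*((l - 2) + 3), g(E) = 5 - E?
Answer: 5328241/190720 ≈ 27.938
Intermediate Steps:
K(O) = -60/O - O/4 (K(O) = -60/O + O/(5 - 1*9) = -60/O + O/(5 - 9) = -60/O + O/(-4) = -60/O + O*(-¼) = -60/O - O/4)
t = 320 (t = -80*((-5 - 2) + 3) = -80*(-7 + 3) = -80*(-4) = 320)
K(1/(-149))/t = (-60/(1/(-149)) - ¼/(-149))/320 = (-60/(-1/149) - ¼*(-1/149))*(1/320) = (-60*(-149) + 1/596)*(1/320) = (8940 + 1/596)*(1/320) = (5328241/596)*(1/320) = 5328241/190720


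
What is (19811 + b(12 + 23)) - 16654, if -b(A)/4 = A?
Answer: 3017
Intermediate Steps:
b(A) = -4*A
(19811 + b(12 + 23)) - 16654 = (19811 - 4*(12 + 23)) - 16654 = (19811 - 4*35) - 16654 = (19811 - 140) - 16654 = 19671 - 16654 = 3017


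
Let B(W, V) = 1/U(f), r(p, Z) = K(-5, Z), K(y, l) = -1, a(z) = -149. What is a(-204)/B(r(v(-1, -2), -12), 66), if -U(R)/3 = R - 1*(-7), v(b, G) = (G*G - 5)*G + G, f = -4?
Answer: 1341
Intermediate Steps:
v(b, G) = G + G*(-5 + G**2) (v(b, G) = (G**2 - 5)*G + G = (-5 + G**2)*G + G = G*(-5 + G**2) + G = G + G*(-5 + G**2))
U(R) = -21 - 3*R (U(R) = -3*(R - 1*(-7)) = -3*(R + 7) = -3*(7 + R) = -21 - 3*R)
r(p, Z) = -1
B(W, V) = -1/9 (B(W, V) = 1/(-21 - 3*(-4)) = 1/(-21 + 12) = 1/(-9) = -1/9)
a(-204)/B(r(v(-1, -2), -12), 66) = -149/(-1/9) = -149*(-9) = 1341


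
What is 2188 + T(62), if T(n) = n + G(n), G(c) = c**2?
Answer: 6094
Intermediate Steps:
T(n) = n + n**2
2188 + T(62) = 2188 + 62*(1 + 62) = 2188 + 62*63 = 2188 + 3906 = 6094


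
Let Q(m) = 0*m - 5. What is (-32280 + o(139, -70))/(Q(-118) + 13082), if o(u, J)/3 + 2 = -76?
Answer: -10838/4359 ≈ -2.4864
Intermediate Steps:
Q(m) = -5 (Q(m) = 0 - 5 = -5)
o(u, J) = -234 (o(u, J) = -6 + 3*(-76) = -6 - 228 = -234)
(-32280 + o(139, -70))/(Q(-118) + 13082) = (-32280 - 234)/(-5 + 13082) = -32514/13077 = -32514*1/13077 = -10838/4359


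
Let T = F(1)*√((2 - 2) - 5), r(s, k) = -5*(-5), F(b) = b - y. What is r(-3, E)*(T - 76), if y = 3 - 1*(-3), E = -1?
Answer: -1900 - 125*I*√5 ≈ -1900.0 - 279.51*I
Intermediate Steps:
y = 6 (y = 3 + 3 = 6)
F(b) = -6 + b (F(b) = b - 1*6 = b - 6 = -6 + b)
r(s, k) = 25
T = -5*I*√5 (T = (-6 + 1)*√((2 - 2) - 5) = -5*√(0 - 5) = -5*I*√5 ≈ -11.18*I)
r(-3, E)*(T - 76) = 25*(-5*I*√5 - 76) = 25*(-76 - 5*I*√5) = -1900 - 125*I*√5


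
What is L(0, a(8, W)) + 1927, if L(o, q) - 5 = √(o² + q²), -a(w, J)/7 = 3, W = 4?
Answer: 1953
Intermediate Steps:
a(w, J) = -21 (a(w, J) = -7*3 = -21)
L(o, q) = 5 + √(o² + q²)
L(0, a(8, W)) + 1927 = (5 + √(0² + (-21)²)) + 1927 = (5 + √(0 + 441)) + 1927 = (5 + √441) + 1927 = (5 + 21) + 1927 = 26 + 1927 = 1953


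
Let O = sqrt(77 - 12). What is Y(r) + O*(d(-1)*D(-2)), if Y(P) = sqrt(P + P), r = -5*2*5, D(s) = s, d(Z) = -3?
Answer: 6*sqrt(65) + 10*I ≈ 48.374 + 10.0*I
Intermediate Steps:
O = sqrt(65) ≈ 8.0623
r = -50 (r = -10*5 = -50)
Y(P) = sqrt(2)*sqrt(P) (Y(P) = sqrt(2*P) = sqrt(2)*sqrt(P))
Y(r) + O*(d(-1)*D(-2)) = sqrt(2)*sqrt(-50) + sqrt(65)*(-3*(-2)) = sqrt(2)*(5*I*sqrt(2)) + sqrt(65)*6 = 10*I + 6*sqrt(65) = 6*sqrt(65) + 10*I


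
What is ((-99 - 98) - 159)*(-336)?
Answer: 119616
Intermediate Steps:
((-99 - 98) - 159)*(-336) = (-197 - 159)*(-336) = -356*(-336) = 119616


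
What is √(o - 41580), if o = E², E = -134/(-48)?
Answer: I*√23945591/24 ≈ 203.89*I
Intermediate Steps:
E = 67/24 (E = -134*(-1/48) = 67/24 ≈ 2.7917)
o = 4489/576 (o = (67/24)² = 4489/576 ≈ 7.7934)
√(o - 41580) = √(4489/576 - 41580) = √(-23945591/576) = I*√23945591/24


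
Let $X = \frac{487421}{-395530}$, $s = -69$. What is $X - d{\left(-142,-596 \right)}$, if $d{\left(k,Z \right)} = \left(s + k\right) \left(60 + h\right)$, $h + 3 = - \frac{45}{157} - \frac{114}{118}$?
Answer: $\frac{43091507092487}{3663794390} \approx 11761.0$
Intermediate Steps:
$X = - \frac{487421}{395530}$ ($X = 487421 \left(- \frac{1}{395530}\right) = - \frac{487421}{395530} \approx -1.2323$)
$h = - \frac{39393}{9263}$ ($h = -3 - \left(\frac{45}{157} + \frac{57}{59}\right) = -3 - \frac{11604}{9263} = - \frac{39393}{9263} \approx -4.2527$)
$d{\left(k,Z \right)} = - \frac{35630703}{9263} + \frac{516387 k}{9263}$ ($d{\left(k,Z \right)} = \left(-69 + k\right) \left(60 - \frac{39393}{9263}\right) = \left(-69 + k\right) \frac{516387}{9263} = - \frac{35630703}{9263} + \frac{516387 k}{9263}$)
$X - d{\left(-142,-596 \right)} = - \frac{487421}{395530} - \left(- \frac{35630703}{9263} + \frac{516387}{9263} \left(-142\right)\right) = - \frac{487421}{395530} - \left(- \frac{35630703}{9263} - \frac{73326954}{9263}\right) = - \frac{487421}{395530} - - \frac{108957657}{9263} = - \frac{487421}{395530} + \frac{108957657}{9263} = \frac{43091507092487}{3663794390}$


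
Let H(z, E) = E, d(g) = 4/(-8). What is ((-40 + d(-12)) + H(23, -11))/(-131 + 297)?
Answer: -103/332 ≈ -0.31024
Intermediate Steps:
d(g) = -1/2 (d(g) = 4*(-1/8) = -1/2)
((-40 + d(-12)) + H(23, -11))/(-131 + 297) = ((-40 - 1/2) - 11)/(-131 + 297) = (-81/2 - 11)/166 = -103/2*1/166 = -103/332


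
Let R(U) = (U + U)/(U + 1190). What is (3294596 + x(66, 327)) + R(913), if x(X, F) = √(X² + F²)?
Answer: 6928537214/2103 + 3*√12365 ≈ 3.2949e+6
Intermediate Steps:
R(U) = 2*U/(1190 + U) (R(U) = (2*U)/(1190 + U) = 2*U/(1190 + U))
x(X, F) = √(F² + X²)
(3294596 + x(66, 327)) + R(913) = (3294596 + √(327² + 66²)) + 2*913/(1190 + 913) = (3294596 + √(106929 + 4356)) + 2*913/2103 = (3294596 + √111285) + 2*913*(1/2103) = (3294596 + 3*√12365) + 1826/2103 = 6928537214/2103 + 3*√12365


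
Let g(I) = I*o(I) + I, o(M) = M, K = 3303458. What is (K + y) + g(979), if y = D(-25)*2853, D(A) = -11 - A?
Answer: 4302820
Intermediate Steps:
g(I) = I + I**2 (g(I) = I*I + I = I**2 + I = I + I**2)
y = 39942 (y = (-11 - 1*(-25))*2853 = (-11 + 25)*2853 = 14*2853 = 39942)
(K + y) + g(979) = (3303458 + 39942) + 979*(1 + 979) = 3343400 + 979*980 = 3343400 + 959420 = 4302820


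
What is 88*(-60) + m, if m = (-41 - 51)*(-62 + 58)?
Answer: -4912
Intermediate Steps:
m = 368 (m = -92*(-4) = 368)
88*(-60) + m = 88*(-60) + 368 = -5280 + 368 = -4912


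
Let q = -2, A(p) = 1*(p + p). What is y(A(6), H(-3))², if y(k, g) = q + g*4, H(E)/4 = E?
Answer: 2500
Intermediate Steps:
A(p) = 2*p (A(p) = 1*(2*p) = 2*p)
H(E) = 4*E
y(k, g) = -2 + 4*g (y(k, g) = -2 + g*4 = -2 + 4*g)
y(A(6), H(-3))² = (-2 + 4*(4*(-3)))² = (-2 + 4*(-12))² = (-2 - 48)² = (-50)² = 2500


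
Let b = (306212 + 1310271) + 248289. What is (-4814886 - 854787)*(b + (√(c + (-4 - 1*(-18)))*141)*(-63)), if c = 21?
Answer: -10572647459556 + 50363705259*√35 ≈ -1.0275e+13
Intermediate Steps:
b = 1864772 (b = 1616483 + 248289 = 1864772)
(-4814886 - 854787)*(b + (√(c + (-4 - 1*(-18)))*141)*(-63)) = (-4814886 - 854787)*(1864772 + (√(21 + (-4 - 1*(-18)))*141)*(-63)) = -5669673*(1864772 + (√(21 + (-4 + 18))*141)*(-63)) = -5669673*(1864772 + (√(21 + 14)*141)*(-63)) = -5669673*(1864772 + (√35*141)*(-63)) = -5669673*(1864772 + (141*√35)*(-63)) = -5669673*(1864772 - 8883*√35) = -10572647459556 + 50363705259*√35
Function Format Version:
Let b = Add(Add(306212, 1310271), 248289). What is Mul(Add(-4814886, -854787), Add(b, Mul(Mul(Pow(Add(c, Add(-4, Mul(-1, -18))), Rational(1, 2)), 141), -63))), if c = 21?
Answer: Add(-10572647459556, Mul(50363705259, Pow(35, Rational(1, 2)))) ≈ -1.0275e+13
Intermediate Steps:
b = 1864772 (b = Add(1616483, 248289) = 1864772)
Mul(Add(-4814886, -854787), Add(b, Mul(Mul(Pow(Add(c, Add(-4, Mul(-1, -18))), Rational(1, 2)), 141), -63))) = Mul(Add(-4814886, -854787), Add(1864772, Mul(Mul(Pow(Add(21, Add(-4, Mul(-1, -18))), Rational(1, 2)), 141), -63))) = Mul(-5669673, Add(1864772, Mul(Mul(Pow(Add(21, Add(-4, 18)), Rational(1, 2)), 141), -63))) = Mul(-5669673, Add(1864772, Mul(Mul(Pow(Add(21, 14), Rational(1, 2)), 141), -63))) = Mul(-5669673, Add(1864772, Mul(Mul(Pow(35, Rational(1, 2)), 141), -63))) = Mul(-5669673, Add(1864772, Mul(Mul(141, Pow(35, Rational(1, 2))), -63))) = Mul(-5669673, Add(1864772, Mul(-8883, Pow(35, Rational(1, 2))))) = Add(-10572647459556, Mul(50363705259, Pow(35, Rational(1, 2))))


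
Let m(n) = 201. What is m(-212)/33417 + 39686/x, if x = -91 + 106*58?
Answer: 147489391/22489641 ≈ 6.5581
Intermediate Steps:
x = 6057 (x = -91 + 6148 = 6057)
m(-212)/33417 + 39686/x = 201/33417 + 39686/6057 = 201*(1/33417) + 39686*(1/6057) = 67/11139 + 39686/6057 = 147489391/22489641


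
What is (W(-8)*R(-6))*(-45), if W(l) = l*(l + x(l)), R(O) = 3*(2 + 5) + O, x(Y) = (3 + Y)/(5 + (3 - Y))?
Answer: -89775/2 ≈ -44888.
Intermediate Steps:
x(Y) = (3 + Y)/(8 - Y)
R(O) = 21 + O (R(O) = 3*7 + O = 21 + O)
W(l) = l*(l + (-3 - l)/(-8 + l))
(W(-8)*R(-6))*(-45) = ((-8*(-3 - 1*(-8) - 8*(-8 - 8))/(-8 - 8))*(21 - 6))*(-45) = (-8*(-3 + 8 - 8*(-16))/(-16)*15)*(-45) = (-8*(-1/16)*(-3 + 8 + 128)*15)*(-45) = (-8*(-1/16)*133*15)*(-45) = ((133/2)*15)*(-45) = (1995/2)*(-45) = -89775/2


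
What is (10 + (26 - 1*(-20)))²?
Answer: 3136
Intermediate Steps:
(10 + (26 - 1*(-20)))² = (10 + (26 + 20))² = (10 + 46)² = 56² = 3136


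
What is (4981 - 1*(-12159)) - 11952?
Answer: 5188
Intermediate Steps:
(4981 - 1*(-12159)) - 11952 = (4981 + 12159) - 11952 = 17140 - 11952 = 5188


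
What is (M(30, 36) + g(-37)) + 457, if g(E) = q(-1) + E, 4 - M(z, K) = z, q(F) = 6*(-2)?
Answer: 382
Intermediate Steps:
q(F) = -12
M(z, K) = 4 - z
g(E) = -12 + E
(M(30, 36) + g(-37)) + 457 = ((4 - 1*30) + (-12 - 37)) + 457 = ((4 - 30) - 49) + 457 = (-26 - 49) + 457 = -75 + 457 = 382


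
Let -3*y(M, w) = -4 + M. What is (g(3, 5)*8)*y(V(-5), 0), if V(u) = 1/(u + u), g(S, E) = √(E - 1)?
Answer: 328/15 ≈ 21.867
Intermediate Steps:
g(S, E) = √(-1 + E)
V(u) = 1/(2*u)
y(M, w) = 4/3 - M/3 (y(M, w) = -(-4 + M)/3 = 4/3 - M/3)
(g(3, 5)*8)*y(V(-5), 0) = (√(-1 + 5)*8)*(4/3 - 1/(6*(-5))) = (√4*8)*(4/3 - (-1)/(6*5)) = (2*8)*(4/3 - ⅓*(-⅒)) = 16*(4/3 + 1/30) = 16*(41/30) = 328/15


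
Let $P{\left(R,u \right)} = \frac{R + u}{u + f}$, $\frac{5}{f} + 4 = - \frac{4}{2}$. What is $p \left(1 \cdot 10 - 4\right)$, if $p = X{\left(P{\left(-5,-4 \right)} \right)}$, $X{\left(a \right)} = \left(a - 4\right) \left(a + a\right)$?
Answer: $- \frac{40176}{841} \approx -47.772$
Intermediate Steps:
$f = - \frac{5}{6}$ ($f = \frac{5}{-4 - \frac{4}{2}} = \frac{5}{-4 - 2} = \frac{5}{-6} = 5 \left(- \frac{1}{6}\right) = - \frac{5}{6} \approx -0.83333$)
$P{\left(R,u \right)} = \frac{R + u}{- \frac{5}{6} + u}$ ($P{\left(R,u \right)} = \frac{R + u}{u - \frac{5}{6}} = \frac{R + u}{- \frac{5}{6} + u}$)
$X{\left(a \right)} = 2 a \left(-4 + a\right)$ ($X{\left(a \right)} = \left(-4 + a\right) 2 a = 2 a \left(-4 + a\right)$)
$p = - \frac{6696}{841}$ ($p = 2 \frac{6 \left(-5 - 4\right)}{-5 + 6 \left(-4\right)} \left(-4 + \frac{6 \left(-5 - 4\right)}{-5 + 6 \left(-4\right)}\right) = 2 \cdot 6 \frac{1}{-5 - 24} \left(-9\right) \left(-4 + 6 \frac{1}{-5 - 24} \left(-9\right)\right) = 2 \cdot 6 \frac{1}{-29} \left(-9\right) \left(-4 + 6 \frac{1}{-29} \left(-9\right)\right) = 2 \cdot 6 \left(- \frac{1}{29}\right) \left(-9\right) \left(-4 + 6 \left(- \frac{1}{29}\right) \left(-9\right)\right) = 2 \cdot \frac{54}{29} \left(-4 + \frac{54}{29}\right) = 2 \cdot \frac{54}{29} \left(- \frac{62}{29}\right) = - \frac{6696}{841} \approx -7.962$)
$p \left(1 \cdot 10 - 4\right) = - \frac{6696 \left(1 \cdot 10 - 4\right)}{841} = - \frac{6696 \left(10 - 4\right)}{841} = \left(- \frac{6696}{841}\right) 6 = - \frac{40176}{841}$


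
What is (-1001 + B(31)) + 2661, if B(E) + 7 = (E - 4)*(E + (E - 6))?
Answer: 3165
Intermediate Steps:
B(E) = -7 + (-6 + 2*E)*(-4 + E) (B(E) = -7 + (E - 4)*(E + (E - 6)) = -7 + (-4 + E)*(E + (-6 + E)) = -7 + (-4 + E)*(-6 + 2*E) = -7 + (-6 + 2*E)*(-4 + E))
(-1001 + B(31)) + 2661 = (-1001 + (17 - 14*31 + 2*31²)) + 2661 = (-1001 + (17 - 434 + 2*961)) + 2661 = (-1001 + (17 - 434 + 1922)) + 2661 = (-1001 + 1505) + 2661 = 504 + 2661 = 3165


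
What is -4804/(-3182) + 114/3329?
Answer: 8177632/5296439 ≈ 1.5440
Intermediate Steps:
-4804/(-3182) + 114/3329 = -4804*(-1/3182) + 114*(1/3329) = 2402/1591 + 114/3329 = 8177632/5296439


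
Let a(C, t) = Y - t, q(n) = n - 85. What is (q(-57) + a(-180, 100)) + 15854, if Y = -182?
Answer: 15430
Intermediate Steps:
q(n) = -85 + n
a(C, t) = -182 - t
(q(-57) + a(-180, 100)) + 15854 = ((-85 - 57) + (-182 - 1*100)) + 15854 = (-142 + (-182 - 100)) + 15854 = (-142 - 282) + 15854 = -424 + 15854 = 15430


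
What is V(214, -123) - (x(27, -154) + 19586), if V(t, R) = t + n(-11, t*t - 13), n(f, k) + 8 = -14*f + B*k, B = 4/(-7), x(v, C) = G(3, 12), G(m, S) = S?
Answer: -317798/7 ≈ -45400.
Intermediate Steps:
x(v, C) = 12
B = -4/7 (B = 4*(-⅐) = -4/7 ≈ -0.57143)
n(f, k) = -8 - 14*f - 4*k/7 (n(f, k) = -8 + (-14*f - 4*k/7) = -8 - 14*f - 4*k/7)
V(t, R) = 1074/7 + t - 4*t²/7 (V(t, R) = t + (-8 - 14*(-11) - 4*(t*t - 13)/7) = t + (-8 + 154 - 4*(t² - 13)/7) = t + (-8 + 154 - 4*(-13 + t²)/7) = t + (-8 + 154 + (52/7 - 4*t²/7)) = t + (1074/7 - 4*t²/7) = 1074/7 + t - 4*t²/7)
V(214, -123) - (x(27, -154) + 19586) = (1074/7 + 214 - 4/7*214²) - (12 + 19586) = (1074/7 + 214 - 4/7*45796) - 1*19598 = (1074/7 + 214 - 183184/7) - 19598 = -180612/7 - 19598 = -317798/7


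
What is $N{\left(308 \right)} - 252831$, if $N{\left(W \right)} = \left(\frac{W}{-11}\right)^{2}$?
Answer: $-252047$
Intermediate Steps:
$N{\left(W \right)} = \frac{W^{2}}{121}$ ($N{\left(W \right)} = \left(W \left(- \frac{1}{11}\right)\right)^{2} = \left(- \frac{W}{11}\right)^{2} = \frac{W^{2}}{121}$)
$N{\left(308 \right)} - 252831 = \frac{308^{2}}{121} - 252831 = \frac{1}{121} \cdot 94864 - 252831 = 784 - 252831 = -252047$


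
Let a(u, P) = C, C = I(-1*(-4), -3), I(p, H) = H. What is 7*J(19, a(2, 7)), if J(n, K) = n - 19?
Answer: 0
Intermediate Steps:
C = -3
a(u, P) = -3
J(n, K) = -19 + n
7*J(19, a(2, 7)) = 7*(-19 + 19) = 7*0 = 0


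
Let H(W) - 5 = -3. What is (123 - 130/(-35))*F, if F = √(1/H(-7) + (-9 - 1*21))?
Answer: 887*I*√118/14 ≈ 688.23*I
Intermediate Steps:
H(W) = 2 (H(W) = 5 - 3 = 2)
F = I*√118/2 (F = √(1/2 + (-9 - 1*21)) = √(½ + (-9 - 21)) = √(½ - 30) = √(-59/2) = I*√118/2 ≈ 5.4314*I)
(123 - 130/(-35))*F = (123 - 130/(-35))*(I*√118/2) = (123 - 130*(-1/35))*(I*√118/2) = (123 + 26/7)*(I*√118/2) = 887*(I*√118/2)/7 = 887*I*√118/14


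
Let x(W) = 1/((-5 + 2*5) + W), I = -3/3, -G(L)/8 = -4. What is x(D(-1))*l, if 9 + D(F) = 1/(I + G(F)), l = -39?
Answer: 403/41 ≈ 9.8293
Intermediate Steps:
G(L) = 32 (G(L) = -8*(-4) = 32)
I = -1 (I = -3*⅓ = -1)
D(F) = -278/31 (D(F) = -9 + 1/(-1 + 32) = -9 + 1/31 = -278/31)
x(W) = 1/(5 + W) (x(W) = 1/((-5 + 10) + W) = 1/(5 + W))
x(D(-1))*l = -39/(5 - 278/31) = -39/(-123/31) = -31/123*(-39) = 403/41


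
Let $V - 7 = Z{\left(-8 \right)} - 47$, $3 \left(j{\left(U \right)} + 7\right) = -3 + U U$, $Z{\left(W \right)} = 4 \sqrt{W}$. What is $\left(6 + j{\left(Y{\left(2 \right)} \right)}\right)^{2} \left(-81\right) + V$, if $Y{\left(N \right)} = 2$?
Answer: $-76 + 8 i \sqrt{2} \approx -76.0 + 11.314 i$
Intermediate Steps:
$j{\left(U \right)} = -8 + \frac{U^{2}}{3}$ ($j{\left(U \right)} = -7 + \frac{-3 + U U}{3} = -7 + \frac{-3 + U^{2}}{3} = -7 + \left(-1 + \frac{U^{2}}{3}\right) = -8 + \frac{U^{2}}{3}$)
$V = -40 + 8 i \sqrt{2}$ ($V = 7 - \left(47 - 4 \sqrt{-8}\right) = 7 - \left(47 - 4 \cdot 2 i \sqrt{2}\right) = 7 - \left(47 - 8 i \sqrt{2}\right) = -40 + 8 i \sqrt{2} \approx -40.0 + 11.314 i$)
$\left(6 + j{\left(Y{\left(2 \right)} \right)}\right)^{2} \left(-81\right) + V = \left(6 - \left(8 - \frac{2^{2}}{3}\right)\right)^{2} \left(-81\right) - \left(40 - 8 i \sqrt{2}\right) = \left(6 + \left(-8 + \frac{1}{3} \cdot 4\right)\right)^{2} \left(-81\right) - \left(40 - 8 i \sqrt{2}\right) = \left(6 + \left(-8 + \frac{4}{3}\right)\right)^{2} \left(-81\right) - \left(40 - 8 i \sqrt{2}\right) = \left(6 - \frac{20}{3}\right)^{2} \left(-81\right) - \left(40 - 8 i \sqrt{2}\right) = \left(- \frac{2}{3}\right)^{2} \left(-81\right) - \left(40 - 8 i \sqrt{2}\right) = \frac{4}{9} \left(-81\right) - \left(40 - 8 i \sqrt{2}\right) = -36 - \left(40 - 8 i \sqrt{2}\right) = -76 + 8 i \sqrt{2}$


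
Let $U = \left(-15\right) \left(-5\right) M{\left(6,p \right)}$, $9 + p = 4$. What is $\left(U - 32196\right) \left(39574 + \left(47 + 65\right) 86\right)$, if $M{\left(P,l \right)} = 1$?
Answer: $-1580545926$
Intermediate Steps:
$p = -5$ ($p = -9 + 4 = -5$)
$U = 75$ ($U = \left(-15\right) \left(-5\right) 1 = 75 \cdot 1 = 75$)
$\left(U - 32196\right) \left(39574 + \left(47 + 65\right) 86\right) = \left(75 - 32196\right) \left(39574 + \left(47 + 65\right) 86\right) = - 32121 \left(39574 + 112 \cdot 86\right) = - 32121 \left(39574 + 9632\right) = \left(-32121\right) 49206 = -1580545926$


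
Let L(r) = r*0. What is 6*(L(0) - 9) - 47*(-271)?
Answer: 12683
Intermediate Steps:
L(r) = 0
6*(L(0) - 9) - 47*(-271) = 6*(0 - 9) - 47*(-271) = 6*(-9) + 12737 = -54 + 12737 = 12683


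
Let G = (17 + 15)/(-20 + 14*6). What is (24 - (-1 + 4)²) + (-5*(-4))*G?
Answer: 25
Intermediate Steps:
G = ½ (G = 32/(-20 + 84) = 32/64 = 32*(1/64) = ½ ≈ 0.50000)
(24 - (-1 + 4)²) + (-5*(-4))*G = (24 - (-1 + 4)²) - 5*(-4)*(½) = (24 - 1*3²) + 20*(½) = (24 - 1*9) + 10 = (24 - 9) + 10 = 15 + 10 = 25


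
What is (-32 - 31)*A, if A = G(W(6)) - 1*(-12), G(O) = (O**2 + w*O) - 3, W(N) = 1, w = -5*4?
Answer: 630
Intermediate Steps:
w = -20
G(O) = -3 + O**2 - 20*O (G(O) = (O**2 - 20*O) - 3 = -3 + O**2 - 20*O)
A = -10 (A = (-3 + 1**2 - 20*1) - 1*(-12) = (-3 + 1 - 20) + 12 = -22 + 12 = -10)
(-32 - 31)*A = (-32 - 31)*(-10) = -63*(-10) = 630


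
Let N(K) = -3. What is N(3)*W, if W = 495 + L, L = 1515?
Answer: -6030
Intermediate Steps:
W = 2010 (W = 495 + 1515 = 2010)
N(3)*W = -3*2010 = -6030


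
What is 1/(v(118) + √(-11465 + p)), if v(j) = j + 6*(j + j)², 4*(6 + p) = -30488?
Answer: 334294/111752497529 - I*√19093/111752497529 ≈ 2.9914e-6 - 1.2365e-9*I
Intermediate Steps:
p = -7628 (p = -6 + (¼)*(-30488) = -6 - 7622 = -7628)
v(j) = j + 24*j² (v(j) = j + 6*(2*j)² = j + 6*(4*j²) = j + 24*j²)
1/(v(118) + √(-11465 + p)) = 1/(118*(1 + 24*118) + √(-11465 - 7628)) = 1/(118*(1 + 2832) + √(-19093)) = 1/(118*2833 + I*√19093) = 1/(334294 + I*√19093)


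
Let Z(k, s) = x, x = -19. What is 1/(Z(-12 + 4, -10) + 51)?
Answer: 1/32 ≈ 0.031250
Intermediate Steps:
Z(k, s) = -19
1/(Z(-12 + 4, -10) + 51) = 1/(-19 + 51) = 1/32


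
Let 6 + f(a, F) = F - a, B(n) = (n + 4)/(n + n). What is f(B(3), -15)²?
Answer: 17689/36 ≈ 491.36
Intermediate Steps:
B(n) = (4 + n)/(2*n) (B(n) = (4 + n)/((2*n)) = (4 + n)*(1/(2*n)) = (4 + n)/(2*n))
f(a, F) = -6 + F - a (f(a, F) = -6 + (F - a) = -6 + F - a)
f(B(3), -15)² = (-6 - 15 - (4 + 3)/(2*3))² = (-6 - 15 - 7/(2*3))² = (-6 - 15 - 1*7/6)² = (-6 - 15 - 7/6)² = (-133/6)² = 17689/36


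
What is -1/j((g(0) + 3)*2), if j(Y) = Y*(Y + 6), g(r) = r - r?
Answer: -1/72 ≈ -0.013889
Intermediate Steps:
g(r) = 0
j(Y) = Y*(6 + Y)
-1/j((g(0) + 3)*2) = -1/(((0 + 3)*2)*(6 + (0 + 3)*2)) = -1/((3*2)*(6 + 3*2)) = -1/(6*(6 + 6)) = -1/(6*12) = -1/72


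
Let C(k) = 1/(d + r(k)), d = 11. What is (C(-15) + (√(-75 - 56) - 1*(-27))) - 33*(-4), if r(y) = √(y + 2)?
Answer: 21317/134 + I*√131 - I*√13/134 ≈ 159.08 + 11.419*I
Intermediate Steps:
r(y) = √(2 + y)
C(k) = 1/(11 + √(2 + k))
(C(-15) + (√(-75 - 56) - 1*(-27))) - 33*(-4) = (1/(11 + √(2 - 15)) + (√(-75 - 56) - 1*(-27))) - 33*(-4) = (1/(11 + √(-13)) + (√(-131) + 27)) + 132 = (1/(11 + I*√13) + (I*√131 + 27)) + 132 = (1/(11 + I*√13) + (27 + I*√131)) + 132 = (27 + 1/(11 + I*√13) + I*√131) + 132 = 159 + 1/(11 + I*√13) + I*√131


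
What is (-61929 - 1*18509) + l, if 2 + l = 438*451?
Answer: 117098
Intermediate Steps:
l = 197536 (l = -2 + 438*451 = -2 + 197538 = 197536)
(-61929 - 1*18509) + l = (-61929 - 1*18509) + 197536 = (-61929 - 18509) + 197536 = -80438 + 197536 = 117098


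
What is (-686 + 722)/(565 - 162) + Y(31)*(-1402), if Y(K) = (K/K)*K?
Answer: -17515150/403 ≈ -43462.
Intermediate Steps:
Y(K) = K (Y(K) = 1*K = K)
(-686 + 722)/(565 - 162) + Y(31)*(-1402) = (-686 + 722)/(565 - 162) + 31*(-1402) = 36/403 - 43462 = -17515150/403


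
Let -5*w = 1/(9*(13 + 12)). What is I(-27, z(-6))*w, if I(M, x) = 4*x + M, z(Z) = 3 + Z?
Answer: 13/375 ≈ 0.034667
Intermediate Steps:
w = -1/1125 (w = -1/(9*(13 + 12))/5 = -1/(5*(9*25)) = -1/5/225 = -1/5*1/225 = -1/1125 ≈ -0.00088889)
I(M, x) = M + 4*x
I(-27, z(-6))*w = (-27 + 4*(3 - 6))*(-1/1125) = (-27 + 4*(-3))*(-1/1125) = (-27 - 12)*(-1/1125) = -39*(-1/1125) = 13/375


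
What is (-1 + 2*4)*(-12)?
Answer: -84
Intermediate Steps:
(-1 + 2*4)*(-12) = (-1 + 8)*(-12) = 7*(-12) = -84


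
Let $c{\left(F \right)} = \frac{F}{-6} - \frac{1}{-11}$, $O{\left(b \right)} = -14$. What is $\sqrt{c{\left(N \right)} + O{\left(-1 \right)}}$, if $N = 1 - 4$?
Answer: $\frac{i \sqrt{6490}}{22} \approx 3.6618 i$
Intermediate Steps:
$N = -3$
$c{\left(F \right)} = \frac{1}{11} - \frac{F}{6}$ ($c{\left(F \right)} = F \left(- \frac{1}{6}\right) - - \frac{1}{11} = - \frac{F}{6} + \frac{1}{11} = \frac{1}{11} - \frac{F}{6}$)
$\sqrt{c{\left(N \right)} + O{\left(-1 \right)}} = \sqrt{\left(\frac{1}{11} - - \frac{1}{2}\right) - 14} = \sqrt{\left(\frac{1}{11} + \frac{1}{2}\right) - 14} = \sqrt{\frac{13}{22} - 14} = \sqrt{- \frac{295}{22}} = \frac{i \sqrt{6490}}{22}$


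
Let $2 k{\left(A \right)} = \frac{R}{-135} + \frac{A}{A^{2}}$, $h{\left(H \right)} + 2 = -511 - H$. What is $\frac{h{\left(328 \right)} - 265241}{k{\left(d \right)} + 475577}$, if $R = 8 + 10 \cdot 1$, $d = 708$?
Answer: $- \frac{1883860560}{3367084693} \approx -0.55949$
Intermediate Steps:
$R = 18$ ($R = 8 + 10 = 18$)
$h{\left(H \right)} = -513 - H$ ($h{\left(H \right)} = -2 - \left(511 + H\right) = -513 - H$)
$k{\left(A \right)} = - \frac{1}{15} + \frac{1}{2 A}$ ($k{\left(A \right)} = \frac{\frac{18}{-135} + \frac{A}{A^{2}}}{2} = \frac{18 \left(- \frac{1}{135}\right) + \frac{A}{A^{2}}}{2} = \frac{- \frac{2}{15} + \frac{1}{A}}{2} = - \frac{1}{15} + \frac{1}{2 A}$)
$\frac{h{\left(328 \right)} - 265241}{k{\left(d \right)} + 475577} = \frac{\left(-513 - 328\right) - 265241}{\frac{15 - 1416}{30 \cdot 708} + 475577} = \frac{\left(-513 - 328\right) - 265241}{\frac{1}{30} \cdot \frac{1}{708} \left(15 - 1416\right) + 475577} = \frac{-841 - 265241}{\frac{1}{30} \cdot \frac{1}{708} \left(-1401\right) + 475577} = - \frac{266082}{- \frac{467}{7080} + 475577} = - \frac{266082}{\frac{3367084693}{7080}} = \left(-266082\right) \frac{7080}{3367084693} = - \frac{1883860560}{3367084693}$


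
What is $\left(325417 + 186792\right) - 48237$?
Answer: $463972$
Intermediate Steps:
$\left(325417 + 186792\right) - 48237 = 512209 - 48237 = 463972$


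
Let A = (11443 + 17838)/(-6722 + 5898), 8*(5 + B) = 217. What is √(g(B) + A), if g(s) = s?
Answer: 5*I*√22763/206 ≈ 3.662*I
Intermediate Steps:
B = 177/8 (B = -5 + (⅛)*217 = -5 + 217/8 = 177/8 ≈ 22.125)
A = -29281/824 (A = 29281/(-824) = 29281*(-1/824) = -29281/824 ≈ -35.535)
√(g(B) + A) = √(177/8 - 29281/824) = √(-5525/412) = 5*I*√22763/206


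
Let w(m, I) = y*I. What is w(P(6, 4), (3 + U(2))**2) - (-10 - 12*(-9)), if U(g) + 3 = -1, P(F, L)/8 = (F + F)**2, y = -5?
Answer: -103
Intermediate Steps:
P(F, L) = 32*F**2 (P(F, L) = 8*(F + F)**2 = 8*(2*F)**2 = 8*(4*F**2) = 32*F**2)
U(g) = -4 (U(g) = -3 - 1 = -4)
w(m, I) = -5*I
w(P(6, 4), (3 + U(2))**2) - (-10 - 12*(-9)) = -5*(3 - 4)**2 - (-10 - 12*(-9)) = -5*(-1)**2 - (-10 + 108) = -5*1 - 1*98 = -5 - 98 = -103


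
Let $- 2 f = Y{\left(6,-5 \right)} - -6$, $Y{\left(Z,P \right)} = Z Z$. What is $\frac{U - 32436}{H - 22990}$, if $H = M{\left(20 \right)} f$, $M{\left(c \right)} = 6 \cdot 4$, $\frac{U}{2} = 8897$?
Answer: $\frac{7321}{11747} \approx 0.62322$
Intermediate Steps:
$U = 17794$ ($U = 2 \cdot 8897 = 17794$)
$M{\left(c \right)} = 24$
$Y{\left(Z,P \right)} = Z^{2}$
$f = -21$ ($f = - \frac{6^{2} - -6}{2} = - \frac{36 + 6}{2} = \left(- \frac{1}{2}\right) 42 = -21$)
$H = -504$ ($H = 24 \left(-21\right) = -504$)
$\frac{U - 32436}{H - 22990} = \frac{17794 - 32436}{-504 - 22990} = - \frac{14642}{-23494} = \left(-14642\right) \left(- \frac{1}{23494}\right) = \frac{7321}{11747}$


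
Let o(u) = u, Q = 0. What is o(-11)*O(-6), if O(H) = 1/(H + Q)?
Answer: 11/6 ≈ 1.8333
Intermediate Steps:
O(H) = 1/H (O(H) = 1/(H + 0) = 1/H)
o(-11)*O(-6) = -11/(-6) = -11*(-1/6) = 11/6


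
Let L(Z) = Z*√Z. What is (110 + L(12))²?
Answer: 13828 + 5280*√3 ≈ 22973.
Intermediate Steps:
L(Z) = Z^(3/2)
(110 + L(12))² = (110 + 12^(3/2))² = (110 + 24*√3)²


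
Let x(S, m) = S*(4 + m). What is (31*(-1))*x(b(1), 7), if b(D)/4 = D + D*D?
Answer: -2728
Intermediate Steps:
b(D) = 4*D + 4*D² (b(D) = 4*(D + D*D) = 4*(D + D²) = 4*D + 4*D²)
(31*(-1))*x(b(1), 7) = (31*(-1))*((4*1*(1 + 1))*(4 + 7)) = -31*4*1*2*11 = -248*11 = -31*88 = -2728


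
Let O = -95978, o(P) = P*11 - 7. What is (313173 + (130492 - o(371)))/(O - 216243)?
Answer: -9353/6643 ≈ -1.4079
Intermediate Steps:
o(P) = -7 + 11*P (o(P) = 11*P - 7 = -7 + 11*P)
(313173 + (130492 - o(371)))/(O - 216243) = (313173 + (130492 - (-7 + 11*371)))/(-95978 - 216243) = (313173 + (130492 - (-7 + 4081)))/(-312221) = (313173 + (130492 - 1*4074))*(-1/312221) = (313173 + (130492 - 4074))*(-1/312221) = (313173 + 126418)*(-1/312221) = 439591*(-1/312221) = -9353/6643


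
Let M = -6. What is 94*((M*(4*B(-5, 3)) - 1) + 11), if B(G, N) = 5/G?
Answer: 3196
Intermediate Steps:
94*((M*(4*B(-5, 3)) - 1) + 11) = 94*((-24*5/(-5) - 1) + 11) = 94*((-24*5*(-⅕) - 1) + 11) = 94*((-24*(-1) - 1) + 11) = 94*((-6*(-4) - 1) + 11) = 94*((24 - 1) + 11) = 94*(23 + 11) = 94*34 = 3196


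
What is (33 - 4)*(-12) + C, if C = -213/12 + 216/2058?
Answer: -501665/1372 ≈ -365.65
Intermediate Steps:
C = -24209/1372 (C = -213*1/12 + 216*(1/2058) = -71/4 + 36/343 = -24209/1372 ≈ -17.645)
(33 - 4)*(-12) + C = (33 - 4)*(-12) - 24209/1372 = 29*(-12) - 24209/1372 = -348 - 24209/1372 = -501665/1372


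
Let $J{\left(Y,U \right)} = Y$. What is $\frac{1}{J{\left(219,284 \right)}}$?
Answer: $\frac{1}{219} \approx 0.0045662$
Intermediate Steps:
$\frac{1}{J{\left(219,284 \right)}} = \frac{1}{219}$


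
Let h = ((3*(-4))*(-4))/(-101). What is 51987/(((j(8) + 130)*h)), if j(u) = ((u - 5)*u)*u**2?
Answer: -1750229/26656 ≈ -65.660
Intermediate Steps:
h = -48/101 (h = -12*(-4)*(-1/101) = 48*(-1/101) = -48/101 ≈ -0.47525)
j(u) = u**3*(-5 + u) (j(u) = ((-5 + u)*u)*u**2 = (u*(-5 + u))*u**2 = u**3*(-5 + u))
51987/(((j(8) + 130)*h)) = 51987/(((8**3*(-5 + 8) + 130)*(-48/101))) = 51987/(((512*3 + 130)*(-48/101))) = 51987/(((1536 + 130)*(-48/101))) = 51987/((1666*(-48/101))) = 51987/(-79968/101) = 51987*(-101/79968) = -1750229/26656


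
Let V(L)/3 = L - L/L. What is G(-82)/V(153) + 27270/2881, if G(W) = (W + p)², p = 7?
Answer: 9546915/437912 ≈ 21.801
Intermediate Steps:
V(L) = -3 + 3*L (V(L) = 3*(L - L/L) = 3*(L - 1*1) = 3*(L - 1) = 3*(-1 + L) = -3 + 3*L)
G(W) = (7 + W)² (G(W) = (W + 7)² = (7 + W)²)
G(-82)/V(153) + 27270/2881 = (7 - 82)²/(-3 + 3*153) + 27270/2881 = (-75)²/(-3 + 459) + 27270*(1/2881) = 5625/456 + 27270/2881 = 5625*(1/456) + 27270/2881 = 1875/152 + 27270/2881 = 9546915/437912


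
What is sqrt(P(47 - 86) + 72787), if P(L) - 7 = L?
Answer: sqrt(72755) ≈ 269.73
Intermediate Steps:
P(L) = 7 + L
sqrt(P(47 - 86) + 72787) = sqrt((7 + (47 - 86)) + 72787) = sqrt((7 - 39) + 72787) = sqrt(-32 + 72787) = sqrt(72755)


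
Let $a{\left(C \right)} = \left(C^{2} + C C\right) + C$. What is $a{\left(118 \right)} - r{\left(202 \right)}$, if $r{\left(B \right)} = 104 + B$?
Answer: $27660$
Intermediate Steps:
$a{\left(C \right)} = C + 2 C^{2}$ ($a{\left(C \right)} = \left(C^{2} + C^{2}\right) + C = 2 C^{2} + C = C + 2 C^{2}$)
$a{\left(118 \right)} - r{\left(202 \right)} = 118 \left(1 + 2 \cdot 118\right) - \left(104 + 202\right) = 118 \left(1 + 236\right) - 306 = 118 \cdot 237 - 306 = 27966 - 306 = 27660$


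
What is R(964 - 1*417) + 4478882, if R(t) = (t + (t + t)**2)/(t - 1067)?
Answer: 2327821257/520 ≈ 4.4766e+6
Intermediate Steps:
R(t) = (t + 4*t**2)/(-1067 + t) (R(t) = (t + (2*t)**2)/(-1067 + t) = (t + 4*t**2)/(-1067 + t))
R(964 - 1*417) + 4478882 = (964 - 1*417)*(1 + 4*(964 - 1*417))/(-1067 + (964 - 1*417)) + 4478882 = (964 - 417)*(1 + 4*(964 - 417))/(-1067 + (964 - 417)) + 4478882 = 547*(1 + 4*547)/(-1067 + 547) + 4478882 = 547*(1 + 2188)/(-520) + 4478882 = 547*(-1/520)*2189 + 4478882 = -1197383/520 + 4478882 = 2327821257/520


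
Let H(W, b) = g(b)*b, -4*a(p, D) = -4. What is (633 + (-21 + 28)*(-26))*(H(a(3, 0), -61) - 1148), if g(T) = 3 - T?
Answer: -2278452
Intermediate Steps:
a(p, D) = 1 (a(p, D) = -¼*(-4) = 1)
H(W, b) = b*(3 - b) (H(W, b) = (3 - b)*b = b*(3 - b))
(633 + (-21 + 28)*(-26))*(H(a(3, 0), -61) - 1148) = (633 + (-21 + 28)*(-26))*(-61*(3 - 1*(-61)) - 1148) = (633 + 7*(-26))*(-61*(3 + 61) - 1148) = (633 - 182)*(-61*64 - 1148) = 451*(-3904 - 1148) = 451*(-5052) = -2278452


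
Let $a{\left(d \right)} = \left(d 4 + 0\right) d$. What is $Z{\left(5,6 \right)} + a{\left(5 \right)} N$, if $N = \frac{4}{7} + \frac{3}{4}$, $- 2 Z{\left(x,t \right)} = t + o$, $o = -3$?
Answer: $\frac{1829}{14} \approx 130.64$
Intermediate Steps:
$Z{\left(x,t \right)} = \frac{3}{2} - \frac{t}{2}$ ($Z{\left(x,t \right)} = - \frac{t - 3}{2} = - \frac{-3 + t}{2} = \frac{3}{2} - \frac{t}{2}$)
$N = \frac{37}{28}$ ($N = 4 \cdot \frac{1}{7} + 3 \cdot \frac{1}{4} = \frac{4}{7} + \frac{3}{4} = \frac{37}{28} \approx 1.3214$)
$a{\left(d \right)} = 4 d^{2}$ ($a{\left(d \right)} = \left(4 d + 0\right) d = 4 d d = 4 d^{2}$)
$Z{\left(5,6 \right)} + a{\left(5 \right)} N = \left(\frac{3}{2} - 3\right) + 4 \cdot 5^{2} \cdot \frac{37}{28} = \left(\frac{3}{2} - 3\right) + 4 \cdot 25 \cdot \frac{37}{28} = - \frac{3}{2} + 100 \cdot \frac{37}{28} = - \frac{3}{2} + \frac{925}{7} = \frac{1829}{14}$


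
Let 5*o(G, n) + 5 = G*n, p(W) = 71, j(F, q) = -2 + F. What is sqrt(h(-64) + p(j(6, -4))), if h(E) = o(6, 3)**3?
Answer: 8*sqrt(865)/25 ≈ 9.4115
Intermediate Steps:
o(G, n) = -1 + G*n/5 (o(G, n) = -1 + (G*n)/5 = -1 + G*n/5)
h(E) = 2197/125 (h(E) = (-1 + (1/5)*6*3)**3 = (-1 + 18/5)**3 = (13/5)**3 = 2197/125)
sqrt(h(-64) + p(j(6, -4))) = sqrt(2197/125 + 71) = sqrt(11072/125) = 8*sqrt(865)/25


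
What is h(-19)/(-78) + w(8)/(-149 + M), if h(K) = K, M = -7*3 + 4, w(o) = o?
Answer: 1265/6474 ≈ 0.19540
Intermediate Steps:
M = -17 (M = -21 + 4 = -17)
h(-19)/(-78) + w(8)/(-149 + M) = -19/(-78) + 8/(-149 - 17) = -19*(-1/78) + 8/(-166) = 19/78 + 8*(-1/166) = 19/78 - 4/83 = 1265/6474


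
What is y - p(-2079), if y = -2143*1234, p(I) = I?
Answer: -2642383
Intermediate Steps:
y = -2644462
y - p(-2079) = -2644462 - 1*(-2079) = -2644462 + 2079 = -2642383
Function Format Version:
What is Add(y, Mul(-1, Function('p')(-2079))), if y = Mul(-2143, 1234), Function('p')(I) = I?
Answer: -2642383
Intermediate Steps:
y = -2644462
Add(y, Mul(-1, Function('p')(-2079))) = Add(-2644462, Mul(-1, -2079)) = Add(-2644462, 2079) = -2642383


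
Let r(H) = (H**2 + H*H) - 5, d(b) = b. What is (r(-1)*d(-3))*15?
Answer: 135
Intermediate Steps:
r(H) = -5 + 2*H**2 (r(H) = (H**2 + H**2) - 5 = 2*H**2 - 5 = -5 + 2*H**2)
(r(-1)*d(-3))*15 = ((-5 + 2*(-1)**2)*(-3))*15 = ((-5 + 2*1)*(-3))*15 = ((-5 + 2)*(-3))*15 = -3*(-3)*15 = 9*15 = 135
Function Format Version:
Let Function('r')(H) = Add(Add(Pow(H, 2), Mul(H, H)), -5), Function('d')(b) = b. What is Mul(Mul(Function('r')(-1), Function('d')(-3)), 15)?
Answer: 135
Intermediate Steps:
Function('r')(H) = Add(-5, Mul(2, Pow(H, 2))) (Function('r')(H) = Add(Add(Pow(H, 2), Pow(H, 2)), -5) = Add(Mul(2, Pow(H, 2)), -5) = Add(-5, Mul(2, Pow(H, 2))))
Mul(Mul(Function('r')(-1), Function('d')(-3)), 15) = Mul(Mul(Add(-5, Mul(2, Pow(-1, 2))), -3), 15) = Mul(Mul(Add(-5, Mul(2, 1)), -3), 15) = Mul(Mul(Add(-5, 2), -3), 15) = Mul(Mul(-3, -3), 15) = Mul(9, 15) = 135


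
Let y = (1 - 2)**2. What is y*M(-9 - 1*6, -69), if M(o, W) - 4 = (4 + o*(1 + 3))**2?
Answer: 3140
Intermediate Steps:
M(o, W) = 4 + (4 + 4*o)**2 (M(o, W) = 4 + (4 + o*(1 + 3))**2 = 4 + (4 + o*4)**2 = 4 + (4 + 4*o)**2)
y = 1 (y = (-1)**2 = 1)
y*M(-9 - 1*6, -69) = 1*(4 + 16*(1 + (-9 - 1*6))**2) = 1*(4 + 16*(1 + (-9 - 6))**2) = 1*(4 + 16*(1 - 15)**2) = 1*(4 + 16*(-14)**2) = 1*(4 + 16*196) = 1*(4 + 3136) = 1*3140 = 3140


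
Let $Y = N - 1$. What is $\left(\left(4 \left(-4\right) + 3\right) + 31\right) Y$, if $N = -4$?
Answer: $-90$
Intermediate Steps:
$Y = -5$ ($Y = -4 - 1 = -5$)
$\left(\left(4 \left(-4\right) + 3\right) + 31\right) Y = \left(\left(4 \left(-4\right) + 3\right) + 31\right) \left(-5\right) = \left(\left(-16 + 3\right) + 31\right) \left(-5\right) = \left(-13 + 31\right) \left(-5\right) = 18 \left(-5\right) = -90$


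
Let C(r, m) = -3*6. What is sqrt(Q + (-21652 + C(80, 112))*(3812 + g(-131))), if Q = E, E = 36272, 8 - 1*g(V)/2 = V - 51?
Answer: 4*I*sqrt(5675273) ≈ 9529.1*I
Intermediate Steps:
g(V) = 118 - 2*V (g(V) = 16 - 2*(V - 51) = 16 - 2*(-51 + V) = 16 + (102 - 2*V) = 118 - 2*V)
C(r, m) = -18
Q = 36272
sqrt(Q + (-21652 + C(80, 112))*(3812 + g(-131))) = sqrt(36272 + (-21652 - 18)*(3812 + (118 - 2*(-131)))) = sqrt(36272 - 21670*(3812 + (118 + 262))) = sqrt(36272 - 21670*(3812 + 380)) = sqrt(36272 - 21670*4192) = sqrt(36272 - 90840640) = sqrt(-90804368) = 4*I*sqrt(5675273)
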